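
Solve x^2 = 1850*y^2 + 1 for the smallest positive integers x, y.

(x, y) = (3699, 86)

First expand sqrt(1850) as a continued fraction. With x_i = (sqrt(1850) + m_i)/d_i and (m_0, d_0) = (0, 1): a_0 = floor(sqrt(1850)) = 43, since 43^2 = 1849 <= 1850 < 1936 = 44^2.
Iterate m_{i+1} = d_i*a_i - m_i, d_{i+1} = (1850 - m_{i+1}^2)/d_i, a_{i+1} = floor((a_0 + m_{i+1})/d_{i+1}):
  m_1 = 1*43 - 0 = 43, d_1 = (1850 - 43^2)/1 = 1/1 = 1, a_1 = floor((43 + 43)/1) = 86.
  m_2 = 1*86 - 43 = 43, d_2 = (1850 - 43^2)/1 = 1/1 = 1: (m_2, d_2) = (m_1, d_1) = (43, 1), so from here the quotient a_1 repeats; the period length is 1.
So sqrt(1850) = [43; (86)] with period length k = 1.
k is odd, so (p_{k-1}, q_{k-1}) only solves x^2 - 1850y^2 = -1 and the fundamental solution of x^2 - 1850y^2 = 1 is (p_{2k-1}, q_{2k-1}) = (p_1, q_1); compute convergents through index 1, running through the period twice.
Convergents (p_i = a_i*p_{i-1} + p_{i-2}, q_i = a_i*q_{i-1} + q_{i-2} with p_{-2}=0, p_{-1}=1, q_{-2}=1, q_{-1}=0):
  i=0: a_0=43, p_0 = 43*1 + 0 = 43, q_0 = 43*0 + 1 = 1.
  i=1: a_1=86, p_1 = 86*43 + 1 = 3699, q_1 = 86*1 + 0 = 86.
Indeed p_0^2 - 1850*q_0^2 = 1849 - 1850 = -1, not +1.
Check: 3699^2 - 1850*86^2 = 13682601 - 13682600 = 1, so (x, y) = (3699, 86) solves the equation, and by the theorem it is the least positive solution.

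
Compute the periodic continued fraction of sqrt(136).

Write x_i = (sqrt(136) + m_i)/d_i with (m_0, d_0) = (0, 1). a_0 = floor(sqrt(136)) = 11, since 11^2 = 121 <= 136 < 144 = 12^2.
Iterate m_{i+1} = d_i*a_i - m_i, d_{i+1} = (136 - m_{i+1}^2)/d_i, a_{i+1} = floor((a_0 + m_{i+1})/d_{i+1}):
  m_1 = 1*11 - 0 = 11, d_1 = (136 - 11^2)/1 = 15/1 = 15, a_1 = floor((11 + 11)/15) = 1.
  m_2 = 15*1 - 11 = 4, d_2 = (136 - 4^2)/15 = 120/15 = 8, a_2 = floor((11 + 4)/8) = 1.
  m_3 = 8*1 - 4 = 4, d_3 = (136 - 4^2)/8 = 120/8 = 15, a_3 = floor((11 + 4)/15) = 1.
  m_4 = 15*1 - 4 = 11, d_4 = (136 - 11^2)/15 = 15/15 = 1, a_4 = floor((11 + 11)/1) = 22.
  m_5 = 1*22 - 11 = 11, d_5 = (136 - 11^2)/1 = 15/1 = 15: (m_5, d_5) = (m_1, d_1) = (11, 15), so from here the quotients repeat a_1, ..., a_4; the period length is 4.
Hence the expansion of sqrt(136) is a_0 = 11 followed by the repeating block 1, 1, 1, 22 (period 4).

[11; (1, 1, 1, 22)]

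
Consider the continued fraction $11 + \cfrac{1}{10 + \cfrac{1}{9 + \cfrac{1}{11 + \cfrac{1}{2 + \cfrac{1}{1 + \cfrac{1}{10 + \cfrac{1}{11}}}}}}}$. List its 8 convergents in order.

Using the convergent recurrence p_i = a_i*p_{i-1} + p_{i-2}, q_i = a_i*q_{i-1} + q_{i-2} with p_{-2}=0, p_{-1}=1, q_{-2}=1, q_{-1}=0:
  i=0: a_0=11, p_0 = 11*1 + 0 = 11, q_0 = 11*0 + 1 = 1.
  i=1: a_1=10, p_1 = 10*11 + 1 = 111, q_1 = 10*1 + 0 = 10.
  i=2: a_2=9, p_2 = 9*111 + 11 = 1010, q_2 = 9*10 + 1 = 91.
  i=3: a_3=11, p_3 = 11*1010 + 111 = 11221, q_3 = 11*91 + 10 = 1011.
  i=4: a_4=2, p_4 = 2*11221 + 1010 = 23452, q_4 = 2*1011 + 91 = 2113.
  i=5: a_5=1, p_5 = 1*23452 + 11221 = 34673, q_5 = 1*2113 + 1011 = 3124.
  i=6: a_6=10, p_6 = 10*34673 + 23452 = 370182, q_6 = 10*3124 + 2113 = 33353.
  i=7: a_7=11, p_7 = 11*370182 + 34673 = 4106675, q_7 = 11*33353 + 3124 = 370007.

11/1, 111/10, 1010/91, 11221/1011, 23452/2113, 34673/3124, 370182/33353, 4106675/370007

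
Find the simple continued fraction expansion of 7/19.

[0; 2, 1, 2, 2]

Run the Euclidean algorithm on 7 and 19; the successive quotients are the partial quotients a_0, a_1, ... (each step inverts the fractional part left over by the previous one):
  7 = 0*19 + 7, so a_0 = 0.
  19 = 2*7 + 5, so a_1 = 2.
  7 = 1*5 + 2, so a_2 = 1.
  5 = 2*2 + 1, so a_3 = 2.
  2 = 2*1 + 0, so a_4 = 2.
The remainder reaches 0 after 5 divisions, so the expansion has 5 partial quotients, read off in order.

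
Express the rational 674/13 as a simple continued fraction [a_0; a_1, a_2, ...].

Run the Euclidean algorithm on 674 and 13; the successive quotients are the partial quotients a_0, a_1, ... (each step inverts the fractional part left over by the previous one):
  674 = 51*13 + 11, so a_0 = 51.
  13 = 1*11 + 2, so a_1 = 1.
  11 = 5*2 + 1, so a_2 = 5.
  2 = 2*1 + 0, so a_3 = 2.
The remainder reaches 0 after 4 divisions, so the expansion has 4 partial quotients, read off in order.

[51; 1, 5, 2]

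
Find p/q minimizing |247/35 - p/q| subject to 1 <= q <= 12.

85/12

Expand x = 247/35 as a continued fraction with the Euclidean algorithm:
  247 = 7*35 + 2, so a_0 = 7.
  35 = 17*2 + 1, so a_1 = 17.
  2 = 2*1 + 0, so a_2 = 2.
so x = [7; 17, 2].
Convergents (p_i = a_i*p_{i-1} + p_{i-2}, q_i = a_i*q_{i-1} + q_{i-2} with p_{-2}=0, p_{-1}=1, q_{-2}=1, q_{-1}=0), until the denominator exceeds 12:
  i=0: a_0=7, p_0 = 7*1 + 0 = 7, q_0 = 7*0 + 1 = 1.
  i=1: a_1=17, p_1 = 17*7 + 1 = 120, q_1 = 17*1 + 0 = 17.
q_1 = 17 > 12, so the last convergent with denominator <= 12 is p_0/q_0 = 7/1.
The closest fraction with denominator <= 12 is either p_0/q_0 or the intermediate fraction (k*p_0 + p_{-1})/(k*q_0 + q_{-1}) with the largest k >= 1 whose denominator stays <= 12; these approach x as k grows, and every other convergent or intermediate fraction in range is farther away.
Largest k: floor((12 - q_{-1})/q_0) = floor((12 - 0)/1) = 12 (using the seeds p_{-1} = 1, q_{-1} = 0).
That gives (12*7 + 1)/(12*1 + 0) = 85/12.
Compare the errors: |x - 7/1| = |247*1 - 7*35|/(35*1) = 2/35, and |x - 85/12| = |247*12 - 85*35|/(35*12) = 11/420.
Cross-multiplying, 11*35 = 385 < 840 = 2*420, so 11/420 is smaller: the intermediate fraction 85/12 is closer to x than 7/1.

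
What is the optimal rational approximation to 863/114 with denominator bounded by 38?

Expand x = 863/114 as a continued fraction with the Euclidean algorithm:
  863 = 7*114 + 65, so a_0 = 7.
  114 = 1*65 + 49, so a_1 = 1.
  65 = 1*49 + 16, so a_2 = 1.
  49 = 3*16 + 1, so a_3 = 3.
  16 = 16*1 + 0, so a_4 = 16.
so x = [7; 1, 1, 3, 16].
Convergents (p_i = a_i*p_{i-1} + p_{i-2}, q_i = a_i*q_{i-1} + q_{i-2} with p_{-2}=0, p_{-1}=1, q_{-2}=1, q_{-1}=0), until the denominator exceeds 38:
  i=0: a_0=7, p_0 = 7*1 + 0 = 7, q_0 = 7*0 + 1 = 1.
  i=1: a_1=1, p_1 = 1*7 + 1 = 8, q_1 = 1*1 + 0 = 1.
  i=2: a_2=1, p_2 = 1*8 + 7 = 15, q_2 = 1*1 + 1 = 2.
  i=3: a_3=3, p_3 = 3*15 + 8 = 53, q_3 = 3*2 + 1 = 7.
  i=4: a_4=16, p_4 = 16*53 + 15 = 863, q_4 = 16*7 + 2 = 114.
q_4 = 114 > 38, so the last convergent with denominator <= 38 is p_3/q_3 = 53/7.
The closest fraction with denominator <= 38 is either p_3/q_3 or the intermediate fraction (k*p_3 + p_2)/(k*q_3 + q_2) with the largest k >= 1 whose denominator stays <= 38; these approach x as k grows, and every other convergent or intermediate fraction in range is farther away.
Largest k: floor((38 - q_2)/q_3) = floor((38 - 2)/7) = 5.
That gives (5*53 + 15)/(5*7 + 2) = 280/37.
Compare the errors: |x - 53/7| = |863*7 - 53*114|/(114*7) = 1/798, and |x - 280/37| = |863*37 - 280*114|/(114*37) = 11/4218.
Cross-multiplying, 1*4218 = 4218 < 8778 = 11*798, so 1/798 is smaller: the convergent 53/7 is closer to x than 280/37.

53/7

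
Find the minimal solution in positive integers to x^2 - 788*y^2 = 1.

(x, y) = (393, 14)

First expand sqrt(788) as a continued fraction. With x_i = (sqrt(788) + m_i)/d_i and (m_0, d_0) = (0, 1): a_0 = floor(sqrt(788)) = 28, since 28^2 = 784 <= 788 < 841 = 29^2.
Iterate m_{i+1} = d_i*a_i - m_i, d_{i+1} = (788 - m_{i+1}^2)/d_i, a_{i+1} = floor((a_0 + m_{i+1})/d_{i+1}):
  m_1 = 1*28 - 0 = 28, d_1 = (788 - 28^2)/1 = 4/1 = 4, a_1 = floor((28 + 28)/4) = 14.
  m_2 = 4*14 - 28 = 28, d_2 = (788 - 28^2)/4 = 4/4 = 1, a_2 = floor((28 + 28)/1) = 56.
  m_3 = 1*56 - 28 = 28, d_3 = (788 - 28^2)/1 = 4/1 = 4: (m_3, d_3) = (m_1, d_1) = (28, 4), so from here the quotients repeat a_1, a_2; the period length is 2.
So sqrt(788) = [28; (14, 56)] with period length k = 2.
k is even, so the fundamental solution of x^2 - 788y^2 = 1 is (p_{k-1}, q_{k-1}) = (p_1, q_1); compute convergents through index 1.
Convergents (p_i = a_i*p_{i-1} + p_{i-2}, q_i = a_i*q_{i-1} + q_{i-2} with p_{-2}=0, p_{-1}=1, q_{-2}=1, q_{-1}=0):
  i=0: a_0=28, p_0 = 28*1 + 0 = 28, q_0 = 28*0 + 1 = 1.
  i=1: a_1=14, p_1 = 14*28 + 1 = 393, q_1 = 14*1 + 0 = 14.
Check: 393^2 - 788*14^2 = 154449 - 154448 = 1, so (x, y) = (393, 14) solves the equation, and by the theorem it is the least positive solution.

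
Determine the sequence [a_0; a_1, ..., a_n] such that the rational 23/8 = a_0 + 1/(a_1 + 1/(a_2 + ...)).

Run the Euclidean algorithm on 23 and 8; the successive quotients are the partial quotients a_0, a_1, ... (each step inverts the fractional part left over by the previous one):
  23 = 2*8 + 7, so a_0 = 2.
  8 = 1*7 + 1, so a_1 = 1.
  7 = 7*1 + 0, so a_2 = 7.
The remainder reaches 0 after 3 divisions, so the expansion has 3 partial quotients, read off in order.

[2; 1, 7]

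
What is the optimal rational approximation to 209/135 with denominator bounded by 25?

31/20

Expand x = 209/135 as a continued fraction with the Euclidean algorithm:
  209 = 1*135 + 74, so a_0 = 1.
  135 = 1*74 + 61, so a_1 = 1.
  74 = 1*61 + 13, so a_2 = 1.
  61 = 4*13 + 9, so a_3 = 4.
  13 = 1*9 + 4, so a_4 = 1.
  9 = 2*4 + 1, so a_5 = 2.
  4 = 4*1 + 0, so a_6 = 4.
so x = [1; 1, 1, 4, 1, 2, 4].
Convergents (p_i = a_i*p_{i-1} + p_{i-2}, q_i = a_i*q_{i-1} + q_{i-2} with p_{-2}=0, p_{-1}=1, q_{-2}=1, q_{-1}=0), until the denominator exceeds 25:
  i=0: a_0=1, p_0 = 1*1 + 0 = 1, q_0 = 1*0 + 1 = 1.
  i=1: a_1=1, p_1 = 1*1 + 1 = 2, q_1 = 1*1 + 0 = 1.
  i=2: a_2=1, p_2 = 1*2 + 1 = 3, q_2 = 1*1 + 1 = 2.
  i=3: a_3=4, p_3 = 4*3 + 2 = 14, q_3 = 4*2 + 1 = 9.
  i=4: a_4=1, p_4 = 1*14 + 3 = 17, q_4 = 1*9 + 2 = 11.
  i=5: a_5=2, p_5 = 2*17 + 14 = 48, q_5 = 2*11 + 9 = 31.
q_5 = 31 > 25, so the last convergent with denominator <= 25 is p_4/q_4 = 17/11.
The closest fraction with denominator <= 25 is either p_4/q_4 or the intermediate fraction (k*p_4 + p_3)/(k*q_4 + q_3) with the largest k >= 1 whose denominator stays <= 25; these approach x as k grows, and every other convergent or intermediate fraction in range is farther away.
Largest k: floor((25 - q_3)/q_4) = floor((25 - 9)/11) = 1.
That gives (1*17 + 14)/(1*11 + 9) = 31/20.
Compare the errors: |x - 17/11| = |209*11 - 17*135|/(135*11) = 4/1485, and |x - 31/20| = |209*20 - 31*135|/(135*20) = 5/2700.
Cross-multiplying, 5*1485 = 7425 < 10800 = 4*2700, so 5/2700 is smaller: the intermediate fraction 31/20 is closer to x than 17/11.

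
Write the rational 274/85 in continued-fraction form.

Run the Euclidean algorithm on 274 and 85; the successive quotients are the partial quotients a_0, a_1, ... (each step inverts the fractional part left over by the previous one):
  274 = 3*85 + 19, so a_0 = 3.
  85 = 4*19 + 9, so a_1 = 4.
  19 = 2*9 + 1, so a_2 = 2.
  9 = 9*1 + 0, so a_3 = 9.
The remainder reaches 0 after 4 divisions, so the expansion has 4 partial quotients, read off in order.

[3; 4, 2, 9]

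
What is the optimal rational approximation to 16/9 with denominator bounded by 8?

9/5

Expand x = 16/9 as a continued fraction with the Euclidean algorithm:
  16 = 1*9 + 7, so a_0 = 1.
  9 = 1*7 + 2, so a_1 = 1.
  7 = 3*2 + 1, so a_2 = 3.
  2 = 2*1 + 0, so a_3 = 2.
so x = [1; 1, 3, 2].
Convergents (p_i = a_i*p_{i-1} + p_{i-2}, q_i = a_i*q_{i-1} + q_{i-2} with p_{-2}=0, p_{-1}=1, q_{-2}=1, q_{-1}=0), until the denominator exceeds 8:
  i=0: a_0=1, p_0 = 1*1 + 0 = 1, q_0 = 1*0 + 1 = 1.
  i=1: a_1=1, p_1 = 1*1 + 1 = 2, q_1 = 1*1 + 0 = 1.
  i=2: a_2=3, p_2 = 3*2 + 1 = 7, q_2 = 3*1 + 1 = 4.
  i=3: a_3=2, p_3 = 2*7 + 2 = 16, q_3 = 2*4 + 1 = 9.
q_3 = 9 > 8, so the last convergent with denominator <= 8 is p_2/q_2 = 7/4.
The closest fraction with denominator <= 8 is either p_2/q_2 or the intermediate fraction (k*p_2 + p_1)/(k*q_2 + q_1) with the largest k >= 1 whose denominator stays <= 8; these approach x as k grows, and every other convergent or intermediate fraction in range is farther away.
Largest k: floor((8 - q_1)/q_2) = floor((8 - 1)/4) = 1.
That gives (1*7 + 2)/(1*4 + 1) = 9/5.
Compare the errors: |x - 7/4| = |16*4 - 7*9|/(9*4) = 1/36, and |x - 9/5| = |16*5 - 9*9|/(9*5) = 1/45.
Cross-multiplying, 1*36 = 36 < 45 = 1*45, so 1/45 is smaller: the intermediate fraction 9/5 is closer to x than 7/4.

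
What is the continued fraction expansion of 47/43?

[1; 10, 1, 3]

Run the Euclidean algorithm on 47 and 43; the successive quotients are the partial quotients a_0, a_1, ... (each step inverts the fractional part left over by the previous one):
  47 = 1*43 + 4, so a_0 = 1.
  43 = 10*4 + 3, so a_1 = 10.
  4 = 1*3 + 1, so a_2 = 1.
  3 = 3*1 + 0, so a_3 = 3.
The remainder reaches 0 after 4 divisions, so the expansion has 4 partial quotients, read off in order.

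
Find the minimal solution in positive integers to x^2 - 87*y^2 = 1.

(x, y) = (28, 3)

First expand sqrt(87) as a continued fraction. With x_i = (sqrt(87) + m_i)/d_i and (m_0, d_0) = (0, 1): a_0 = floor(sqrt(87)) = 9, since 9^2 = 81 <= 87 < 100 = 10^2.
Iterate m_{i+1} = d_i*a_i - m_i, d_{i+1} = (87 - m_{i+1}^2)/d_i, a_{i+1} = floor((a_0 + m_{i+1})/d_{i+1}):
  m_1 = 1*9 - 0 = 9, d_1 = (87 - 9^2)/1 = 6/1 = 6, a_1 = floor((9 + 9)/6) = 3.
  m_2 = 6*3 - 9 = 9, d_2 = (87 - 9^2)/6 = 6/6 = 1, a_2 = floor((9 + 9)/1) = 18.
  m_3 = 1*18 - 9 = 9, d_3 = (87 - 9^2)/1 = 6/1 = 6: (m_3, d_3) = (m_1, d_1) = (9, 6), so from here the quotients repeat a_1, a_2; the period length is 2.
So sqrt(87) = [9; (3, 18)] with period length k = 2.
k is even, so the fundamental solution of x^2 - 87y^2 = 1 is (p_{k-1}, q_{k-1}) = (p_1, q_1); compute convergents through index 1.
Convergents (p_i = a_i*p_{i-1} + p_{i-2}, q_i = a_i*q_{i-1} + q_{i-2} with p_{-2}=0, p_{-1}=1, q_{-2}=1, q_{-1}=0):
  i=0: a_0=9, p_0 = 9*1 + 0 = 9, q_0 = 9*0 + 1 = 1.
  i=1: a_1=3, p_1 = 3*9 + 1 = 28, q_1 = 3*1 + 0 = 3.
Check: 28^2 - 87*3^2 = 784 - 783 = 1, so (x, y) = (28, 3) solves the equation, and by the theorem it is the least positive solution.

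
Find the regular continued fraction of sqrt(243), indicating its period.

[15; (1, 1, 2, 3, 15, 3, 2, 1, 1, 30)]

Write x_i = (sqrt(243) + m_i)/d_i with (m_0, d_0) = (0, 1). a_0 = floor(sqrt(243)) = 15, since 15^2 = 225 <= 243 < 256 = 16^2.
Iterate m_{i+1} = d_i*a_i - m_i, d_{i+1} = (243 - m_{i+1}^2)/d_i, a_{i+1} = floor((a_0 + m_{i+1})/d_{i+1}):
  m_1 = 1*15 - 0 = 15, d_1 = (243 - 15^2)/1 = 18/1 = 18, a_1 = floor((15 + 15)/18) = 1.
  m_2 = 18*1 - 15 = 3, d_2 = (243 - 3^2)/18 = 234/18 = 13, a_2 = floor((15 + 3)/13) = 1.
  m_3 = 13*1 - 3 = 10, d_3 = (243 - 10^2)/13 = 143/13 = 11, a_3 = floor((15 + 10)/11) = 2.
  m_4 = 11*2 - 10 = 12, d_4 = (243 - 12^2)/11 = 99/11 = 9, a_4 = floor((15 + 12)/9) = 3.
  m_5 = 9*3 - 12 = 15, d_5 = (243 - 15^2)/9 = 18/9 = 2, a_5 = floor((15 + 15)/2) = 15.
  m_6 = 2*15 - 15 = 15, d_6 = (243 - 15^2)/2 = 18/2 = 9, a_6 = floor((15 + 15)/9) = 3.
  m_7 = 9*3 - 15 = 12, d_7 = (243 - 12^2)/9 = 99/9 = 11, a_7 = floor((15 + 12)/11) = 2.
  m_8 = 11*2 - 12 = 10, d_8 = (243 - 10^2)/11 = 143/11 = 13, a_8 = floor((15 + 10)/13) = 1.
  m_9 = 13*1 - 10 = 3, d_9 = (243 - 3^2)/13 = 234/13 = 18, a_9 = floor((15 + 3)/18) = 1.
  m_10 = 18*1 - 3 = 15, d_10 = (243 - 15^2)/18 = 18/18 = 1, a_10 = floor((15 + 15)/1) = 30.
  m_11 = 1*30 - 15 = 15, d_11 = (243 - 15^2)/1 = 18/1 = 18: (m_11, d_11) = (m_1, d_1) = (15, 18), so from here the quotients repeat a_1, ..., a_10; the period length is 10.
Hence the expansion of sqrt(243) is a_0 = 15 followed by the repeating block 1, 1, 2, 3, 15, 3, 2, 1, 1, 30 (period 10).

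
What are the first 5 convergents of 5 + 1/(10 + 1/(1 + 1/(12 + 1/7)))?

5/1, 51/10, 56/11, 723/142, 5117/1005

Using the convergent recurrence p_i = a_i*p_{i-1} + p_{i-2}, q_i = a_i*q_{i-1} + q_{i-2} with p_{-2}=0, p_{-1}=1, q_{-2}=1, q_{-1}=0:
  i=0: a_0=5, p_0 = 5*1 + 0 = 5, q_0 = 5*0 + 1 = 1.
  i=1: a_1=10, p_1 = 10*5 + 1 = 51, q_1 = 10*1 + 0 = 10.
  i=2: a_2=1, p_2 = 1*51 + 5 = 56, q_2 = 1*10 + 1 = 11.
  i=3: a_3=12, p_3 = 12*56 + 51 = 723, q_3 = 12*11 + 10 = 142.
  i=4: a_4=7, p_4 = 7*723 + 56 = 5117, q_4 = 7*142 + 11 = 1005.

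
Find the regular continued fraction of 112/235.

Run the Euclidean algorithm on 112 and 235; the successive quotients are the partial quotients a_0, a_1, ... (each step inverts the fractional part left over by the previous one):
  112 = 0*235 + 112, so a_0 = 0.
  235 = 2*112 + 11, so a_1 = 2.
  112 = 10*11 + 2, so a_2 = 10.
  11 = 5*2 + 1, so a_3 = 5.
  2 = 2*1 + 0, so a_4 = 2.
The remainder reaches 0 after 5 divisions, so the expansion has 5 partial quotients, read off in order.

[0; 2, 10, 5, 2]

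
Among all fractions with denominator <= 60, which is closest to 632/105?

319/53

Expand x = 632/105 as a continued fraction with the Euclidean algorithm:
  632 = 6*105 + 2, so a_0 = 6.
  105 = 52*2 + 1, so a_1 = 52.
  2 = 2*1 + 0, so a_2 = 2.
so x = [6; 52, 2].
Convergents (p_i = a_i*p_{i-1} + p_{i-2}, q_i = a_i*q_{i-1} + q_{i-2} with p_{-2}=0, p_{-1}=1, q_{-2}=1, q_{-1}=0), until the denominator exceeds 60:
  i=0: a_0=6, p_0 = 6*1 + 0 = 6, q_0 = 6*0 + 1 = 1.
  i=1: a_1=52, p_1 = 52*6 + 1 = 313, q_1 = 52*1 + 0 = 52.
  i=2: a_2=2, p_2 = 2*313 + 6 = 632, q_2 = 2*52 + 1 = 105.
q_2 = 105 > 60, so the last convergent with denominator <= 60 is p_1/q_1 = 313/52.
The closest fraction with denominator <= 60 is either p_1/q_1 or the intermediate fraction (k*p_1 + p_0)/(k*q_1 + q_0) with the largest k >= 1 whose denominator stays <= 60; these approach x as k grows, and every other convergent or intermediate fraction in range is farther away.
Largest k: floor((60 - q_0)/q_1) = floor((60 - 1)/52) = 1.
That gives (1*313 + 6)/(1*52 + 1) = 319/53.
Compare the errors: |x - 313/52| = |632*52 - 313*105|/(105*52) = 1/5460, and |x - 319/53| = |632*53 - 319*105|/(105*53) = 1/5565.
Cross-multiplying, 1*5460 = 5460 < 5565 = 1*5565, so 1/5565 is smaller: the intermediate fraction 319/53 is closer to x than 313/52.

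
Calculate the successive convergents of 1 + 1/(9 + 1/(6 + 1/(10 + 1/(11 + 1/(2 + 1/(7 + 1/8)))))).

1/1, 10/9, 61/55, 620/559, 6881/6204, 14382/12967, 107555/96973, 874822/788751

Using the convergent recurrence p_i = a_i*p_{i-1} + p_{i-2}, q_i = a_i*q_{i-1} + q_{i-2} with p_{-2}=0, p_{-1}=1, q_{-2}=1, q_{-1}=0:
  i=0: a_0=1, p_0 = 1*1 + 0 = 1, q_0 = 1*0 + 1 = 1.
  i=1: a_1=9, p_1 = 9*1 + 1 = 10, q_1 = 9*1 + 0 = 9.
  i=2: a_2=6, p_2 = 6*10 + 1 = 61, q_2 = 6*9 + 1 = 55.
  i=3: a_3=10, p_3 = 10*61 + 10 = 620, q_3 = 10*55 + 9 = 559.
  i=4: a_4=11, p_4 = 11*620 + 61 = 6881, q_4 = 11*559 + 55 = 6204.
  i=5: a_5=2, p_5 = 2*6881 + 620 = 14382, q_5 = 2*6204 + 559 = 12967.
  i=6: a_6=7, p_6 = 7*14382 + 6881 = 107555, q_6 = 7*12967 + 6204 = 96973.
  i=7: a_7=8, p_7 = 8*107555 + 14382 = 874822, q_7 = 8*96973 + 12967 = 788751.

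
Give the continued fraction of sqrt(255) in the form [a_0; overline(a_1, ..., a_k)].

[15; overline(1, 30)]

Write x_i = (sqrt(255) + m_i)/d_i with (m_0, d_0) = (0, 1). a_0 = floor(sqrt(255)) = 15, since 15^2 = 225 <= 255 < 256 = 16^2.
Iterate m_{i+1} = d_i*a_i - m_i, d_{i+1} = (255 - m_{i+1}^2)/d_i, a_{i+1} = floor((a_0 + m_{i+1})/d_{i+1}):
  m_1 = 1*15 - 0 = 15, d_1 = (255 - 15^2)/1 = 30/1 = 30, a_1 = floor((15 + 15)/30) = 1.
  m_2 = 30*1 - 15 = 15, d_2 = (255 - 15^2)/30 = 30/30 = 1, a_2 = floor((15 + 15)/1) = 30.
  m_3 = 1*30 - 15 = 15, d_3 = (255 - 15^2)/1 = 30/1 = 30: (m_3, d_3) = (m_1, d_1) = (15, 30), so from here the quotients repeat a_1, a_2; the period length is 2.
Hence the expansion of sqrt(255) is a_0 = 15 followed by the repeating block 1, 30 (period 2).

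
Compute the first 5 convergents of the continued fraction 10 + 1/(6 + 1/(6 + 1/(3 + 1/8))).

Using the convergent recurrence p_i = a_i*p_{i-1} + p_{i-2}, q_i = a_i*q_{i-1} + q_{i-2} with p_{-2}=0, p_{-1}=1, q_{-2}=1, q_{-1}=0:
  i=0: a_0=10, p_0 = 10*1 + 0 = 10, q_0 = 10*0 + 1 = 1.
  i=1: a_1=6, p_1 = 6*10 + 1 = 61, q_1 = 6*1 + 0 = 6.
  i=2: a_2=6, p_2 = 6*61 + 10 = 376, q_2 = 6*6 + 1 = 37.
  i=3: a_3=3, p_3 = 3*376 + 61 = 1189, q_3 = 3*37 + 6 = 117.
  i=4: a_4=8, p_4 = 8*1189 + 376 = 9888, q_4 = 8*117 + 37 = 973.

10/1, 61/6, 376/37, 1189/117, 9888/973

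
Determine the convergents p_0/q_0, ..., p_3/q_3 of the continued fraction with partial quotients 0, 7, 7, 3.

0/1, 1/7, 7/50, 22/157

Using the convergent recurrence p_i = a_i*p_{i-1} + p_{i-2}, q_i = a_i*q_{i-1} + q_{i-2} with p_{-2}=0, p_{-1}=1, q_{-2}=1, q_{-1}=0:
  i=0: a_0=0, p_0 = 0*1 + 0 = 0, q_0 = 0*0 + 1 = 1.
  i=1: a_1=7, p_1 = 7*0 + 1 = 1, q_1 = 7*1 + 0 = 7.
  i=2: a_2=7, p_2 = 7*1 + 0 = 7, q_2 = 7*7 + 1 = 50.
  i=3: a_3=3, p_3 = 3*7 + 1 = 22, q_3 = 3*50 + 7 = 157.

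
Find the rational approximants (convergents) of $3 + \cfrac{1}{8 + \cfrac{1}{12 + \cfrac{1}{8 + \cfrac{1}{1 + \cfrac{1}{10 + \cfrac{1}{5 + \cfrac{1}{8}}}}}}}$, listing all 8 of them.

Using the convergent recurrence p_i = a_i*p_{i-1} + p_{i-2}, q_i = a_i*q_{i-1} + q_{i-2} with p_{-2}=0, p_{-1}=1, q_{-2}=1, q_{-1}=0:
  i=0: a_0=3, p_0 = 3*1 + 0 = 3, q_0 = 3*0 + 1 = 1.
  i=1: a_1=8, p_1 = 8*3 + 1 = 25, q_1 = 8*1 + 0 = 8.
  i=2: a_2=12, p_2 = 12*25 + 3 = 303, q_2 = 12*8 + 1 = 97.
  i=3: a_3=8, p_3 = 8*303 + 25 = 2449, q_3 = 8*97 + 8 = 784.
  i=4: a_4=1, p_4 = 1*2449 + 303 = 2752, q_4 = 1*784 + 97 = 881.
  i=5: a_5=10, p_5 = 10*2752 + 2449 = 29969, q_5 = 10*881 + 784 = 9594.
  i=6: a_6=5, p_6 = 5*29969 + 2752 = 152597, q_6 = 5*9594 + 881 = 48851.
  i=7: a_7=8, p_7 = 8*152597 + 29969 = 1250745, q_7 = 8*48851 + 9594 = 400402.

3/1, 25/8, 303/97, 2449/784, 2752/881, 29969/9594, 152597/48851, 1250745/400402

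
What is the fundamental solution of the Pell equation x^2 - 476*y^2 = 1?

(x, y) = (28799, 1320)

First expand sqrt(476) as a continued fraction. With x_i = (sqrt(476) + m_i)/d_i and (m_0, d_0) = (0, 1): a_0 = floor(sqrt(476)) = 21, since 21^2 = 441 <= 476 < 484 = 22^2.
Iterate m_{i+1} = d_i*a_i - m_i, d_{i+1} = (476 - m_{i+1}^2)/d_i, a_{i+1} = floor((a_0 + m_{i+1})/d_{i+1}):
  m_1 = 1*21 - 0 = 21, d_1 = (476 - 21^2)/1 = 35/1 = 35, a_1 = floor((21 + 21)/35) = 1.
  m_2 = 35*1 - 21 = 14, d_2 = (476 - 14^2)/35 = 280/35 = 8, a_2 = floor((21 + 14)/8) = 4.
  m_3 = 8*4 - 14 = 18, d_3 = (476 - 18^2)/8 = 152/8 = 19, a_3 = floor((21 + 18)/19) = 2.
  m_4 = 19*2 - 18 = 20, d_4 = (476 - 20^2)/19 = 76/19 = 4, a_4 = floor((21 + 20)/4) = 10.
  m_5 = 4*10 - 20 = 20, d_5 = (476 - 20^2)/4 = 76/4 = 19, a_5 = floor((21 + 20)/19) = 2.
  m_6 = 19*2 - 20 = 18, d_6 = (476 - 18^2)/19 = 152/19 = 8, a_6 = floor((21 + 18)/8) = 4.
  m_7 = 8*4 - 18 = 14, d_7 = (476 - 14^2)/8 = 280/8 = 35, a_7 = floor((21 + 14)/35) = 1.
  m_8 = 35*1 - 14 = 21, d_8 = (476 - 21^2)/35 = 35/35 = 1, a_8 = floor((21 + 21)/1) = 42.
  m_9 = 1*42 - 21 = 21, d_9 = (476 - 21^2)/1 = 35/1 = 35: (m_9, d_9) = (m_1, d_1) = (21, 35), so from here the quotients repeat a_1, ..., a_8; the period length is 8.
So sqrt(476) = [21; (1, 4, 2, 10, 2, 4, 1, 42)] with period length k = 8.
k is even, so the fundamental solution of x^2 - 476y^2 = 1 is (p_{k-1}, q_{k-1}) = (p_7, q_7); compute convergents through index 7.
Convergents (p_i = a_i*p_{i-1} + p_{i-2}, q_i = a_i*q_{i-1} + q_{i-2} with p_{-2}=0, p_{-1}=1, q_{-2}=1, q_{-1}=0):
  i=0: a_0=21, p_0 = 21*1 + 0 = 21, q_0 = 21*0 + 1 = 1.
  i=1: a_1=1, p_1 = 1*21 + 1 = 22, q_1 = 1*1 + 0 = 1.
  i=2: a_2=4, p_2 = 4*22 + 21 = 109, q_2 = 4*1 + 1 = 5.
  i=3: a_3=2, p_3 = 2*109 + 22 = 240, q_3 = 2*5 + 1 = 11.
  i=4: a_4=10, p_4 = 10*240 + 109 = 2509, q_4 = 10*11 + 5 = 115.
  i=5: a_5=2, p_5 = 2*2509 + 240 = 5258, q_5 = 2*115 + 11 = 241.
  i=6: a_6=4, p_6 = 4*5258 + 2509 = 23541, q_6 = 4*241 + 115 = 1079.
  i=7: a_7=1, p_7 = 1*23541 + 5258 = 28799, q_7 = 1*1079 + 241 = 1320.
Check: 28799^2 - 476*1320^2 = 829382401 - 829382400 = 1, so (x, y) = (28799, 1320) solves the equation, and by the theorem it is the least positive solution.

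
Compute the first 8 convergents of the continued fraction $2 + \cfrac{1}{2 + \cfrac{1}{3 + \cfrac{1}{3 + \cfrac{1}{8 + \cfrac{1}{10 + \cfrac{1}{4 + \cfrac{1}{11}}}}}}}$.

Using the convergent recurrence p_i = a_i*p_{i-1} + p_{i-2}, q_i = a_i*q_{i-1} + q_{i-2} with p_{-2}=0, p_{-1}=1, q_{-2}=1, q_{-1}=0:
  i=0: a_0=2, p_0 = 2*1 + 0 = 2, q_0 = 2*0 + 1 = 1.
  i=1: a_1=2, p_1 = 2*2 + 1 = 5, q_1 = 2*1 + 0 = 2.
  i=2: a_2=3, p_2 = 3*5 + 2 = 17, q_2 = 3*2 + 1 = 7.
  i=3: a_3=3, p_3 = 3*17 + 5 = 56, q_3 = 3*7 + 2 = 23.
  i=4: a_4=8, p_4 = 8*56 + 17 = 465, q_4 = 8*23 + 7 = 191.
  i=5: a_5=10, p_5 = 10*465 + 56 = 4706, q_5 = 10*191 + 23 = 1933.
  i=6: a_6=4, p_6 = 4*4706 + 465 = 19289, q_6 = 4*1933 + 191 = 7923.
  i=7: a_7=11, p_7 = 11*19289 + 4706 = 216885, q_7 = 11*7923 + 1933 = 89086.

2/1, 5/2, 17/7, 56/23, 465/191, 4706/1933, 19289/7923, 216885/89086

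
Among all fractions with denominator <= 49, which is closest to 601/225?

131/49

Expand x = 601/225 as a continued fraction with the Euclidean algorithm:
  601 = 2*225 + 151, so a_0 = 2.
  225 = 1*151 + 74, so a_1 = 1.
  151 = 2*74 + 3, so a_2 = 2.
  74 = 24*3 + 2, so a_3 = 24.
  3 = 1*2 + 1, so a_4 = 1.
  2 = 2*1 + 0, so a_5 = 2.
so x = [2; 1, 2, 24, 1, 2].
Convergents (p_i = a_i*p_{i-1} + p_{i-2}, q_i = a_i*q_{i-1} + q_{i-2} with p_{-2}=0, p_{-1}=1, q_{-2}=1, q_{-1}=0), until the denominator exceeds 49:
  i=0: a_0=2, p_0 = 2*1 + 0 = 2, q_0 = 2*0 + 1 = 1.
  i=1: a_1=1, p_1 = 1*2 + 1 = 3, q_1 = 1*1 + 0 = 1.
  i=2: a_2=2, p_2 = 2*3 + 2 = 8, q_2 = 2*1 + 1 = 3.
  i=3: a_3=24, p_3 = 24*8 + 3 = 195, q_3 = 24*3 + 1 = 73.
q_3 = 73 > 49, so the last convergent with denominator <= 49 is p_2/q_2 = 8/3.
The closest fraction with denominator <= 49 is either p_2/q_2 or the intermediate fraction (k*p_2 + p_1)/(k*q_2 + q_1) with the largest k >= 1 whose denominator stays <= 49; these approach x as k grows, and every other convergent or intermediate fraction in range is farther away.
Largest k: floor((49 - q_1)/q_2) = floor((49 - 1)/3) = 16.
That gives (16*8 + 3)/(16*3 + 1) = 131/49.
Compare the errors: |x - 8/3| = |601*3 - 8*225|/(225*3) = 3/675, and |x - 131/49| = |601*49 - 131*225|/(225*49) = 26/11025.
Cross-multiplying, 26*675 = 17550 < 33075 = 3*11025, so 26/11025 is smaller: the intermediate fraction 131/49 is closer to x than 8/3.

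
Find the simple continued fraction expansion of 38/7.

Run the Euclidean algorithm on 38 and 7; the successive quotients are the partial quotients a_0, a_1, ... (each step inverts the fractional part left over by the previous one):
  38 = 5*7 + 3, so a_0 = 5.
  7 = 2*3 + 1, so a_1 = 2.
  3 = 3*1 + 0, so a_2 = 3.
The remainder reaches 0 after 3 divisions, so the expansion has 3 partial quotients, read off in order.

[5; 2, 3]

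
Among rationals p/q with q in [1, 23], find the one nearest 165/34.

97/20

Expand x = 165/34 as a continued fraction with the Euclidean algorithm:
  165 = 4*34 + 29, so a_0 = 4.
  34 = 1*29 + 5, so a_1 = 1.
  29 = 5*5 + 4, so a_2 = 5.
  5 = 1*4 + 1, so a_3 = 1.
  4 = 4*1 + 0, so a_4 = 4.
so x = [4; 1, 5, 1, 4].
Convergents (p_i = a_i*p_{i-1} + p_{i-2}, q_i = a_i*q_{i-1} + q_{i-2} with p_{-2}=0, p_{-1}=1, q_{-2}=1, q_{-1}=0), until the denominator exceeds 23:
  i=0: a_0=4, p_0 = 4*1 + 0 = 4, q_0 = 4*0 + 1 = 1.
  i=1: a_1=1, p_1 = 1*4 + 1 = 5, q_1 = 1*1 + 0 = 1.
  i=2: a_2=5, p_2 = 5*5 + 4 = 29, q_2 = 5*1 + 1 = 6.
  i=3: a_3=1, p_3 = 1*29 + 5 = 34, q_3 = 1*6 + 1 = 7.
  i=4: a_4=4, p_4 = 4*34 + 29 = 165, q_4 = 4*7 + 6 = 34.
q_4 = 34 > 23, so the last convergent with denominator <= 23 is p_3/q_3 = 34/7.
The closest fraction with denominator <= 23 is either p_3/q_3 or the intermediate fraction (k*p_3 + p_2)/(k*q_3 + q_2) with the largest k >= 1 whose denominator stays <= 23; these approach x as k grows, and every other convergent or intermediate fraction in range is farther away.
Largest k: floor((23 - q_2)/q_3) = floor((23 - 6)/7) = 2.
That gives (2*34 + 29)/(2*7 + 6) = 97/20.
Compare the errors: |x - 34/7| = |165*7 - 34*34|/(34*7) = 1/238, and |x - 97/20| = |165*20 - 97*34|/(34*20) = 2/680.
Cross-multiplying, 2*238 = 476 < 680 = 1*680, so 2/680 is smaller: the intermediate fraction 97/20 is closer to x than 34/7.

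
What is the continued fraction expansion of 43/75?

[0; 1, 1, 2, 1, 10]

Run the Euclidean algorithm on 43 and 75; the successive quotients are the partial quotients a_0, a_1, ... (each step inverts the fractional part left over by the previous one):
  43 = 0*75 + 43, so a_0 = 0.
  75 = 1*43 + 32, so a_1 = 1.
  43 = 1*32 + 11, so a_2 = 1.
  32 = 2*11 + 10, so a_3 = 2.
  11 = 1*10 + 1, so a_4 = 1.
  10 = 10*1 + 0, so a_5 = 10.
The remainder reaches 0 after 6 divisions, so the expansion has 6 partial quotients, read off in order.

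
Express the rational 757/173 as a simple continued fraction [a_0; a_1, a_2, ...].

Run the Euclidean algorithm on 757 and 173; the successive quotients are the partial quotients a_0, a_1, ... (each step inverts the fractional part left over by the previous one):
  757 = 4*173 + 65, so a_0 = 4.
  173 = 2*65 + 43, so a_1 = 2.
  65 = 1*43 + 22, so a_2 = 1.
  43 = 1*22 + 21, so a_3 = 1.
  22 = 1*21 + 1, so a_4 = 1.
  21 = 21*1 + 0, so a_5 = 21.
The remainder reaches 0 after 6 divisions, so the expansion has 6 partial quotients, read off in order.

[4; 2, 1, 1, 1, 21]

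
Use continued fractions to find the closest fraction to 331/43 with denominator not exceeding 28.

177/23

Expand x = 331/43 as a continued fraction with the Euclidean algorithm:
  331 = 7*43 + 30, so a_0 = 7.
  43 = 1*30 + 13, so a_1 = 1.
  30 = 2*13 + 4, so a_2 = 2.
  13 = 3*4 + 1, so a_3 = 3.
  4 = 4*1 + 0, so a_4 = 4.
so x = [7; 1, 2, 3, 4].
Convergents (p_i = a_i*p_{i-1} + p_{i-2}, q_i = a_i*q_{i-1} + q_{i-2} with p_{-2}=0, p_{-1}=1, q_{-2}=1, q_{-1}=0), until the denominator exceeds 28:
  i=0: a_0=7, p_0 = 7*1 + 0 = 7, q_0 = 7*0 + 1 = 1.
  i=1: a_1=1, p_1 = 1*7 + 1 = 8, q_1 = 1*1 + 0 = 1.
  i=2: a_2=2, p_2 = 2*8 + 7 = 23, q_2 = 2*1 + 1 = 3.
  i=3: a_3=3, p_3 = 3*23 + 8 = 77, q_3 = 3*3 + 1 = 10.
  i=4: a_4=4, p_4 = 4*77 + 23 = 331, q_4 = 4*10 + 3 = 43.
q_4 = 43 > 28, so the last convergent with denominator <= 28 is p_3/q_3 = 77/10.
The closest fraction with denominator <= 28 is either p_3/q_3 or the intermediate fraction (k*p_3 + p_2)/(k*q_3 + q_2) with the largest k >= 1 whose denominator stays <= 28; these approach x as k grows, and every other convergent or intermediate fraction in range is farther away.
Largest k: floor((28 - q_2)/q_3) = floor((28 - 3)/10) = 2.
That gives (2*77 + 23)/(2*10 + 3) = 177/23.
Compare the errors: |x - 77/10| = |331*10 - 77*43|/(43*10) = 1/430, and |x - 177/23| = |331*23 - 177*43|/(43*23) = 2/989.
Cross-multiplying, 2*430 = 860 < 989 = 1*989, so 2/989 is smaller: the intermediate fraction 177/23 is closer to x than 77/10.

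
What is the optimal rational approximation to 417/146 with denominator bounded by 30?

20/7

Expand x = 417/146 as a continued fraction with the Euclidean algorithm:
  417 = 2*146 + 125, so a_0 = 2.
  146 = 1*125 + 21, so a_1 = 1.
  125 = 5*21 + 20, so a_2 = 5.
  21 = 1*20 + 1, so a_3 = 1.
  20 = 20*1 + 0, so a_4 = 20.
so x = [2; 1, 5, 1, 20].
Convergents (p_i = a_i*p_{i-1} + p_{i-2}, q_i = a_i*q_{i-1} + q_{i-2} with p_{-2}=0, p_{-1}=1, q_{-2}=1, q_{-1}=0), until the denominator exceeds 30:
  i=0: a_0=2, p_0 = 2*1 + 0 = 2, q_0 = 2*0 + 1 = 1.
  i=1: a_1=1, p_1 = 1*2 + 1 = 3, q_1 = 1*1 + 0 = 1.
  i=2: a_2=5, p_2 = 5*3 + 2 = 17, q_2 = 5*1 + 1 = 6.
  i=3: a_3=1, p_3 = 1*17 + 3 = 20, q_3 = 1*6 + 1 = 7.
  i=4: a_4=20, p_4 = 20*20 + 17 = 417, q_4 = 20*7 + 6 = 146.
q_4 = 146 > 30, so the last convergent with denominator <= 30 is p_3/q_3 = 20/7.
The closest fraction with denominator <= 30 is either p_3/q_3 or the intermediate fraction (k*p_3 + p_2)/(k*q_3 + q_2) with the largest k >= 1 whose denominator stays <= 30; these approach x as k grows, and every other convergent or intermediate fraction in range is farther away.
Largest k: floor((30 - q_2)/q_3) = floor((30 - 6)/7) = 3.
That gives (3*20 + 17)/(3*7 + 6) = 77/27.
Compare the errors: |x - 20/7| = |417*7 - 20*146|/(146*7) = 1/1022, and |x - 77/27| = |417*27 - 77*146|/(146*27) = 17/3942.
Cross-multiplying, 1*3942 = 3942 < 17374 = 17*1022, so 1/1022 is smaller: the convergent 20/7 is closer to x than 77/27.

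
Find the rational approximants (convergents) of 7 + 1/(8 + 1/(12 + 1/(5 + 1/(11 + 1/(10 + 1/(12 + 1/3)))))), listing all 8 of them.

7/1, 57/8, 691/97, 3512/493, 39323/5520, 396742/55693, 4800227/673836, 14797423/2077201

Using the convergent recurrence p_i = a_i*p_{i-1} + p_{i-2}, q_i = a_i*q_{i-1} + q_{i-2} with p_{-2}=0, p_{-1}=1, q_{-2}=1, q_{-1}=0:
  i=0: a_0=7, p_0 = 7*1 + 0 = 7, q_0 = 7*0 + 1 = 1.
  i=1: a_1=8, p_1 = 8*7 + 1 = 57, q_1 = 8*1 + 0 = 8.
  i=2: a_2=12, p_2 = 12*57 + 7 = 691, q_2 = 12*8 + 1 = 97.
  i=3: a_3=5, p_3 = 5*691 + 57 = 3512, q_3 = 5*97 + 8 = 493.
  i=4: a_4=11, p_4 = 11*3512 + 691 = 39323, q_4 = 11*493 + 97 = 5520.
  i=5: a_5=10, p_5 = 10*39323 + 3512 = 396742, q_5 = 10*5520 + 493 = 55693.
  i=6: a_6=12, p_6 = 12*396742 + 39323 = 4800227, q_6 = 12*55693 + 5520 = 673836.
  i=7: a_7=3, p_7 = 3*4800227 + 396742 = 14797423, q_7 = 3*673836 + 55693 = 2077201.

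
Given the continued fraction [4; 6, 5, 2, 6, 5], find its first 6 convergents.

Using the convergent recurrence p_i = a_i*p_{i-1} + p_{i-2}, q_i = a_i*q_{i-1} + q_{i-2} with p_{-2}=0, p_{-1}=1, q_{-2}=1, q_{-1}=0:
  i=0: a_0=4, p_0 = 4*1 + 0 = 4, q_0 = 4*0 + 1 = 1.
  i=1: a_1=6, p_1 = 6*4 + 1 = 25, q_1 = 6*1 + 0 = 6.
  i=2: a_2=5, p_2 = 5*25 + 4 = 129, q_2 = 5*6 + 1 = 31.
  i=3: a_3=2, p_3 = 2*129 + 25 = 283, q_3 = 2*31 + 6 = 68.
  i=4: a_4=6, p_4 = 6*283 + 129 = 1827, q_4 = 6*68 + 31 = 439.
  i=5: a_5=5, p_5 = 5*1827 + 283 = 9418, q_5 = 5*439 + 68 = 2263.

4/1, 25/6, 129/31, 283/68, 1827/439, 9418/2263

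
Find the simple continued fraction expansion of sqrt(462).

Write x_i = (sqrt(462) + m_i)/d_i with (m_0, d_0) = (0, 1). a_0 = floor(sqrt(462)) = 21, since 21^2 = 441 <= 462 < 484 = 22^2.
Iterate m_{i+1} = d_i*a_i - m_i, d_{i+1} = (462 - m_{i+1}^2)/d_i, a_{i+1} = floor((a_0 + m_{i+1})/d_{i+1}):
  m_1 = 1*21 - 0 = 21, d_1 = (462 - 21^2)/1 = 21/1 = 21, a_1 = floor((21 + 21)/21) = 2.
  m_2 = 21*2 - 21 = 21, d_2 = (462 - 21^2)/21 = 21/21 = 1, a_2 = floor((21 + 21)/1) = 42.
  m_3 = 1*42 - 21 = 21, d_3 = (462 - 21^2)/1 = 21/1 = 21: (m_3, d_3) = (m_1, d_1) = (21, 21), so from here the quotients repeat a_1, a_2; the period length is 2.
Hence the expansion of sqrt(462) is a_0 = 21 followed by the repeating block 2, 42 (period 2).

[21; (2, 42)]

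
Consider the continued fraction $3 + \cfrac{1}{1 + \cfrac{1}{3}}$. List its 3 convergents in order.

3/1, 4/1, 15/4

Using the convergent recurrence p_i = a_i*p_{i-1} + p_{i-2}, q_i = a_i*q_{i-1} + q_{i-2} with p_{-2}=0, p_{-1}=1, q_{-2}=1, q_{-1}=0:
  i=0: a_0=3, p_0 = 3*1 + 0 = 3, q_0 = 3*0 + 1 = 1.
  i=1: a_1=1, p_1 = 1*3 + 1 = 4, q_1 = 1*1 + 0 = 1.
  i=2: a_2=3, p_2 = 3*4 + 3 = 15, q_2 = 3*1 + 1 = 4.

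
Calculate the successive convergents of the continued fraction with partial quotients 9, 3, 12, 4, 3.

9/1, 28/3, 345/37, 1408/151, 4569/490

Using the convergent recurrence p_i = a_i*p_{i-1} + p_{i-2}, q_i = a_i*q_{i-1} + q_{i-2} with p_{-2}=0, p_{-1}=1, q_{-2}=1, q_{-1}=0:
  i=0: a_0=9, p_0 = 9*1 + 0 = 9, q_0 = 9*0 + 1 = 1.
  i=1: a_1=3, p_1 = 3*9 + 1 = 28, q_1 = 3*1 + 0 = 3.
  i=2: a_2=12, p_2 = 12*28 + 9 = 345, q_2 = 12*3 + 1 = 37.
  i=3: a_3=4, p_3 = 4*345 + 28 = 1408, q_3 = 4*37 + 3 = 151.
  i=4: a_4=3, p_4 = 3*1408 + 345 = 4569, q_4 = 3*151 + 37 = 490.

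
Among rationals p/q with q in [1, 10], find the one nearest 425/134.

19/6

Expand x = 425/134 as a continued fraction with the Euclidean algorithm:
  425 = 3*134 + 23, so a_0 = 3.
  134 = 5*23 + 19, so a_1 = 5.
  23 = 1*19 + 4, so a_2 = 1.
  19 = 4*4 + 3, so a_3 = 4.
  4 = 1*3 + 1, so a_4 = 1.
  3 = 3*1 + 0, so a_5 = 3.
so x = [3; 5, 1, 4, 1, 3].
Convergents (p_i = a_i*p_{i-1} + p_{i-2}, q_i = a_i*q_{i-1} + q_{i-2} with p_{-2}=0, p_{-1}=1, q_{-2}=1, q_{-1}=0), until the denominator exceeds 10:
  i=0: a_0=3, p_0 = 3*1 + 0 = 3, q_0 = 3*0 + 1 = 1.
  i=1: a_1=5, p_1 = 5*3 + 1 = 16, q_1 = 5*1 + 0 = 5.
  i=2: a_2=1, p_2 = 1*16 + 3 = 19, q_2 = 1*5 + 1 = 6.
  i=3: a_3=4, p_3 = 4*19 + 16 = 92, q_3 = 4*6 + 5 = 29.
q_3 = 29 > 10, so the last convergent with denominator <= 10 is p_2/q_2 = 19/6.
The closest fraction with denominator <= 10 is either p_2/q_2 or the intermediate fraction (k*p_2 + p_1)/(k*q_2 + q_1) with the largest k >= 1 whose denominator stays <= 10; these approach x as k grows, and every other convergent or intermediate fraction in range is farther away.
Largest k: floor((10 - q_1)/q_2) = floor((10 - 5)/6) = 0.
Since k = 0, no intermediate fraction beyond p_2/q_2 has denominator <= 10, so the convergent 19/6 is the closest (its error is |425*6 - 19*134|/(134*6) = 4/804).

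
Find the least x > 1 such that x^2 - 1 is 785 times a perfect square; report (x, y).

(x, y) = (1569, 56)

First expand sqrt(785) as a continued fraction. With x_i = (sqrt(785) + m_i)/d_i and (m_0, d_0) = (0, 1): a_0 = floor(sqrt(785)) = 28, since 28^2 = 784 <= 785 < 841 = 29^2.
Iterate m_{i+1} = d_i*a_i - m_i, d_{i+1} = (785 - m_{i+1}^2)/d_i, a_{i+1} = floor((a_0 + m_{i+1})/d_{i+1}):
  m_1 = 1*28 - 0 = 28, d_1 = (785 - 28^2)/1 = 1/1 = 1, a_1 = floor((28 + 28)/1) = 56.
  m_2 = 1*56 - 28 = 28, d_2 = (785 - 28^2)/1 = 1/1 = 1: (m_2, d_2) = (m_1, d_1) = (28, 1), so from here the quotient a_1 repeats; the period length is 1.
So sqrt(785) = [28; (56)] with period length k = 1.
k is odd, so (p_{k-1}, q_{k-1}) only solves x^2 - 785y^2 = -1 and the fundamental solution of x^2 - 785y^2 = 1 is (p_{2k-1}, q_{2k-1}) = (p_1, q_1); compute convergents through index 1, running through the period twice.
Convergents (p_i = a_i*p_{i-1} + p_{i-2}, q_i = a_i*q_{i-1} + q_{i-2} with p_{-2}=0, p_{-1}=1, q_{-2}=1, q_{-1}=0):
  i=0: a_0=28, p_0 = 28*1 + 0 = 28, q_0 = 28*0 + 1 = 1.
  i=1: a_1=56, p_1 = 56*28 + 1 = 1569, q_1 = 56*1 + 0 = 56.
Indeed p_0^2 - 785*q_0^2 = 784 - 785 = -1, not +1.
Check: 1569^2 - 785*56^2 = 2461761 - 2461760 = 1, so (x, y) = (1569, 56) solves the equation, and by the theorem it is the least positive solution.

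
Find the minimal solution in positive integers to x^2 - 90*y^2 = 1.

(x, y) = (19, 2)

First expand sqrt(90) as a continued fraction. With x_i = (sqrt(90) + m_i)/d_i and (m_0, d_0) = (0, 1): a_0 = floor(sqrt(90)) = 9, since 9^2 = 81 <= 90 < 100 = 10^2.
Iterate m_{i+1} = d_i*a_i - m_i, d_{i+1} = (90 - m_{i+1}^2)/d_i, a_{i+1} = floor((a_0 + m_{i+1})/d_{i+1}):
  m_1 = 1*9 - 0 = 9, d_1 = (90 - 9^2)/1 = 9/1 = 9, a_1 = floor((9 + 9)/9) = 2.
  m_2 = 9*2 - 9 = 9, d_2 = (90 - 9^2)/9 = 9/9 = 1, a_2 = floor((9 + 9)/1) = 18.
  m_3 = 1*18 - 9 = 9, d_3 = (90 - 9^2)/1 = 9/1 = 9: (m_3, d_3) = (m_1, d_1) = (9, 9), so from here the quotients repeat a_1, a_2; the period length is 2.
So sqrt(90) = [9; (2, 18)] with period length k = 2.
k is even, so the fundamental solution of x^2 - 90y^2 = 1 is (p_{k-1}, q_{k-1}) = (p_1, q_1); compute convergents through index 1.
Convergents (p_i = a_i*p_{i-1} + p_{i-2}, q_i = a_i*q_{i-1} + q_{i-2} with p_{-2}=0, p_{-1}=1, q_{-2}=1, q_{-1}=0):
  i=0: a_0=9, p_0 = 9*1 + 0 = 9, q_0 = 9*0 + 1 = 1.
  i=1: a_1=2, p_1 = 2*9 + 1 = 19, q_1 = 2*1 + 0 = 2.
Check: 19^2 - 90*2^2 = 361 - 360 = 1, so (x, y) = (19, 2) solves the equation, and by the theorem it is the least positive solution.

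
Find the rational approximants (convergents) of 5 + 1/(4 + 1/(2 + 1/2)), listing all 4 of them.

5/1, 21/4, 47/9, 115/22

Using the convergent recurrence p_i = a_i*p_{i-1} + p_{i-2}, q_i = a_i*q_{i-1} + q_{i-2} with p_{-2}=0, p_{-1}=1, q_{-2}=1, q_{-1}=0:
  i=0: a_0=5, p_0 = 5*1 + 0 = 5, q_0 = 5*0 + 1 = 1.
  i=1: a_1=4, p_1 = 4*5 + 1 = 21, q_1 = 4*1 + 0 = 4.
  i=2: a_2=2, p_2 = 2*21 + 5 = 47, q_2 = 2*4 + 1 = 9.
  i=3: a_3=2, p_3 = 2*47 + 21 = 115, q_3 = 2*9 + 4 = 22.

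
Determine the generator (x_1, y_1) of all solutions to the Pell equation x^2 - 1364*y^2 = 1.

First expand sqrt(1364) as a continued fraction. With x_i = (sqrt(1364) + m_i)/d_i and (m_0, d_0) = (0, 1): a_0 = floor(sqrt(1364)) = 36, since 36^2 = 1296 <= 1364 < 1369 = 37^2.
Iterate m_{i+1} = d_i*a_i - m_i, d_{i+1} = (1364 - m_{i+1}^2)/d_i, a_{i+1} = floor((a_0 + m_{i+1})/d_{i+1}):
  m_1 = 1*36 - 0 = 36, d_1 = (1364 - 36^2)/1 = 68/1 = 68, a_1 = floor((36 + 36)/68) = 1.
  m_2 = 68*1 - 36 = 32, d_2 = (1364 - 32^2)/68 = 340/68 = 5, a_2 = floor((36 + 32)/5) = 13.
  m_3 = 5*13 - 32 = 33, d_3 = (1364 - 33^2)/5 = 275/5 = 55, a_3 = floor((36 + 33)/55) = 1.
  m_4 = 55*1 - 33 = 22, d_4 = (1364 - 22^2)/55 = 880/55 = 16, a_4 = floor((36 + 22)/16) = 3.
  m_5 = 16*3 - 22 = 26, d_5 = (1364 - 26^2)/16 = 688/16 = 43, a_5 = floor((36 + 26)/43) = 1.
  m_6 = 43*1 - 26 = 17, d_6 = (1364 - 17^2)/43 = 1075/43 = 25, a_6 = floor((36 + 17)/25) = 2.
  m_7 = 25*2 - 17 = 33, d_7 = (1364 - 33^2)/25 = 275/25 = 11, a_7 = floor((36 + 33)/11) = 6.
  m_8 = 11*6 - 33 = 33, d_8 = (1364 - 33^2)/11 = 275/11 = 25, a_8 = floor((36 + 33)/25) = 2.
  m_9 = 25*2 - 33 = 17, d_9 = (1364 - 17^2)/25 = 1075/25 = 43, a_9 = floor((36 + 17)/43) = 1.
  m_10 = 43*1 - 17 = 26, d_10 = (1364 - 26^2)/43 = 688/43 = 16, a_10 = floor((36 + 26)/16) = 3.
  m_11 = 16*3 - 26 = 22, d_11 = (1364 - 22^2)/16 = 880/16 = 55, a_11 = floor((36 + 22)/55) = 1.
  m_12 = 55*1 - 22 = 33, d_12 = (1364 - 33^2)/55 = 275/55 = 5, a_12 = floor((36 + 33)/5) = 13.
  m_13 = 5*13 - 33 = 32, d_13 = (1364 - 32^2)/5 = 340/5 = 68, a_13 = floor((36 + 32)/68) = 1.
  m_14 = 68*1 - 32 = 36, d_14 = (1364 - 36^2)/68 = 68/68 = 1, a_14 = floor((36 + 36)/1) = 72.
  m_15 = 1*72 - 36 = 36, d_15 = (1364 - 36^2)/1 = 68/1 = 68: (m_15, d_15) = (m_1, d_1) = (36, 68), so from here the quotients repeat a_1, ..., a_14; the period length is 14.
So sqrt(1364) = [36; (1, 13, 1, 3, 1, 2, 6, 2, 1, 3, 1, 13, 1, 72)] with period length k = 14.
k is even, so the fundamental solution of x^2 - 1364y^2 = 1 is (p_{k-1}, q_{k-1}) = (p_13, q_13); compute convergents through index 13.
Convergents (p_i = a_i*p_{i-1} + p_{i-2}, q_i = a_i*q_{i-1} + q_{i-2} with p_{-2}=0, p_{-1}=1, q_{-2}=1, q_{-1}=0):
  i=0: a_0=36, p_0 = 36*1 + 0 = 36, q_0 = 36*0 + 1 = 1.
  i=1: a_1=1, p_1 = 1*36 + 1 = 37, q_1 = 1*1 + 0 = 1.
  i=2: a_2=13, p_2 = 13*37 + 36 = 517, q_2 = 13*1 + 1 = 14.
  i=3: a_3=1, p_3 = 1*517 + 37 = 554, q_3 = 1*14 + 1 = 15.
  i=4: a_4=3, p_4 = 3*554 + 517 = 2179, q_4 = 3*15 + 14 = 59.
  i=5: a_5=1, p_5 = 1*2179 + 554 = 2733, q_5 = 1*59 + 15 = 74.
  i=6: a_6=2, p_6 = 2*2733 + 2179 = 7645, q_6 = 2*74 + 59 = 207.
  i=7: a_7=6, p_7 = 6*7645 + 2733 = 48603, q_7 = 6*207 + 74 = 1316.
  i=8: a_8=2, p_8 = 2*48603 + 7645 = 104851, q_8 = 2*1316 + 207 = 2839.
  i=9: a_9=1, p_9 = 1*104851 + 48603 = 153454, q_9 = 1*2839 + 1316 = 4155.
  i=10: a_10=3, p_10 = 3*153454 + 104851 = 565213, q_10 = 3*4155 + 2839 = 15304.
  i=11: a_11=1, p_11 = 1*565213 + 153454 = 718667, q_11 = 1*15304 + 4155 = 19459.
  i=12: a_12=13, p_12 = 13*718667 + 565213 = 9907884, q_12 = 13*19459 + 15304 = 268271.
  i=13: a_13=1, p_13 = 1*9907884 + 718667 = 10626551, q_13 = 1*268271 + 19459 = 287730.
Check: 10626551^2 - 1364*287730^2 = 112923586155601 - 112923586155600 = 1, so (x, y) = (10626551, 287730) solves the equation, and by the theorem it is the least positive solution.

(x, y) = (10626551, 287730)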